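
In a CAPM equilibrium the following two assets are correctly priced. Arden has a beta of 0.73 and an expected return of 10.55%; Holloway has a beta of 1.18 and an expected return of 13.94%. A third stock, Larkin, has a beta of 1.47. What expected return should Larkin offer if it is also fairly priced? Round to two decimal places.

MRP (SML slope) = (13.94% − 10.55%) / (1.18 − 0.73) = 3.39% / 0.45 = 7.5333%
R_f (intercept) = 10.55% − 0.73 × 7.5333% = 5.0507%
E(R_Larkin) = R_f + β × MRP = 5.0507% + 1.47 × 7.5333% = 16.12%

16.12%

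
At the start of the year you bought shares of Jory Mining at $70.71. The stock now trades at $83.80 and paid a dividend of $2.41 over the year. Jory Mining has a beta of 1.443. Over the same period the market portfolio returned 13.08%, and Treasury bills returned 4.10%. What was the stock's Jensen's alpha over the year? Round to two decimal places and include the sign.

Realised HPR = (P1 + D1 − P0) / P0 = (83.80 + 2.41 − 70.71) / 70.71 = 15.50 / 70.71 = 21.9205%
MRP = 13.08% − 4.10% = 8.98%
CAPM required = R_f + β·MRP = 4.10% + 1.443 × 8.98% = 17.05814%
α = realised − required = 21.9205% − 17.05814% = +4.86%

+4.86%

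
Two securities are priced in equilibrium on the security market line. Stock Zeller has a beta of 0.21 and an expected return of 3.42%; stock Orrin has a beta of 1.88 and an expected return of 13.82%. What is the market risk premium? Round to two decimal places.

6.23%

Both satisfy E(R) = R_f + β·MRP, so the slope of the SML is
MRP = (13.82% − 3.42%) / (1.88 − 0.21) = 10.40% / 1.67 = 6.2275%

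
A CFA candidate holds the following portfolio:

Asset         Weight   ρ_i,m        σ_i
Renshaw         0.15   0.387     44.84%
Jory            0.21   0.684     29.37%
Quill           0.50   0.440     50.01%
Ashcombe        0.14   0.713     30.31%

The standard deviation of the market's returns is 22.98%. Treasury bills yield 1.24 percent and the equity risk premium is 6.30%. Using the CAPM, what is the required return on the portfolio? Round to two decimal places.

β_Renshaw = 0.387 × 44.84% / 22.98% = 0.7551
β_Jory = 0.684 × 29.37% / 22.98% = 0.8742
β_Quill = 0.440 × 50.01% / 22.98% = 0.9575
β_Ashcombe = 0.713 × 30.31% / 22.98% = 0.9404
β_P = Σ w_i β_i = 0.15×0.7551 + 0.21×0.8742 + 0.50×0.9575 + 0.14×0.9404 = 0.9073
E(R_P) = R_f + β_P × MRP = 1.24% + 0.9073 × 6.30% = 6.96%

6.96%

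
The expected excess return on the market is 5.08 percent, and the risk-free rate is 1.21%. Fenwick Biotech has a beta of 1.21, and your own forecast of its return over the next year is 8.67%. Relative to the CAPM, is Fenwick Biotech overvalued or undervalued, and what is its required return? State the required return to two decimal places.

Undervalued; required return 7.36%

Required return = R_f + β·MRP = 1.21% + 1.21 × 5.08% = 7.36%
Forecast 8.67% > required 7.36% → the stock plots above the SML → undervalued.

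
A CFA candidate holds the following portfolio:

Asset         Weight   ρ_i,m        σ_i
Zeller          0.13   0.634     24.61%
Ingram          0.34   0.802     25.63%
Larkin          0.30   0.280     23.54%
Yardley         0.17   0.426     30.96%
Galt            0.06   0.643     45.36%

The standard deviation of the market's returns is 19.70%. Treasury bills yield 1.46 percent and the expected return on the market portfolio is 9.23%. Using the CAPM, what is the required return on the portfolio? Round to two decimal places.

7.37%

β_Zeller = 0.634 × 24.61% / 19.70% = 0.7920
β_Ingram = 0.802 × 25.63% / 19.70% = 1.0434
β_Larkin = 0.280 × 23.54% / 19.70% = 0.3346
β_Yardley = 0.426 × 30.96% / 19.70% = 0.6695
β_Galt = 0.643 × 45.36% / 19.70% = 1.4805
β_P = Σ w_i β_i = 0.13×0.7920 + 0.34×1.0434 + 0.30×0.3346 + 0.17×0.6695 + 0.06×1.4805 = 0.7607
MRP = 9.23% − 1.46% = 7.77%
E(R_P) = R_f + β_P × MRP = 1.46% + 0.7607 × 7.77% = 7.37%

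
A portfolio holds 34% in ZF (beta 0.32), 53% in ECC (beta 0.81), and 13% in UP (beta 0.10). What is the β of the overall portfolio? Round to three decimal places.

β_P = Σ w_i β_i = 0.34×0.32 + 0.53×0.81 + 0.13×0.10 = 0.5511

0.551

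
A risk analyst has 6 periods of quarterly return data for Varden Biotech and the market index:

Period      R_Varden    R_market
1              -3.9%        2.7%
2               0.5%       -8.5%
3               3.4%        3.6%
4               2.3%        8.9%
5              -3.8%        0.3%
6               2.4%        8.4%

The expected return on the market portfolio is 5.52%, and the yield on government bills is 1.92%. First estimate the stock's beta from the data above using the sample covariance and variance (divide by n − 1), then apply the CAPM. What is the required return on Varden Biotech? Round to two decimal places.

Mean R_i = (-3.9 + 0.5 + 3.4 + 2.3 − 3.8 + 2.4) / 6 = 0.1500%
Mean R_m = (2.7 − 8.5 + 3.6 + 8.9 + 0.3 + 8.4) / 6 = 2.5667%
Σ(R_i − R̄_i)(R_m − R̄_m) = 34.6400  ⇒  Cov = 34.6400 / 5 = 6.9280
Σ(R_m − R̄_m)² = 202.8333  ⇒  Var(R_m) = 202.8333 / 5 = 40.5667
β = Cov / Var(R_m) = 6.9280 / 40.5667 = 0.1708
MRP = 5.52% − 1.92% = 3.60%
E(R) = R_f + β × MRP = 1.92% + 0.1708 × 3.60% = 2.53%

2.53%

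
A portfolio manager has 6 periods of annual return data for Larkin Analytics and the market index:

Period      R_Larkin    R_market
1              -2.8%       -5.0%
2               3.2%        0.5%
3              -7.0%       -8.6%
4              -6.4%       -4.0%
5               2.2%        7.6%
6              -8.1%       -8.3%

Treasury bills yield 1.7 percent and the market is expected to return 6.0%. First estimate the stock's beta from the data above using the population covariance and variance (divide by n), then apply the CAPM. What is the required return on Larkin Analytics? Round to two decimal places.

Mean R_i = (-2.8 + 3.2 − 7.0 − 6.4 + 2.2 − 8.1) / 6 = -3.1500%
Mean R_m = (-5.0 + 0.5 − 8.6 − 4.0 + 7.6 − 8.3) / 6 = -2.9667%
Σ(R_i − R̄_i)(R_m − R̄_m) = 129.2800  ⇒  Cov = 129.2800 / 6 = 21.5467
Σ(R_m − R̄_m)² = 189.0533  ⇒  Var(R_m) = 189.0533 / 6 = 31.5089
β = Cov / Var(R_m) = 21.5467 / 31.5089 = 0.6838
MRP = 6.0% − 1.7% = 4.30%
E(R) = R_f + β × MRP = 1.7% + 0.6838 × 4.3% = 4.64%

4.64%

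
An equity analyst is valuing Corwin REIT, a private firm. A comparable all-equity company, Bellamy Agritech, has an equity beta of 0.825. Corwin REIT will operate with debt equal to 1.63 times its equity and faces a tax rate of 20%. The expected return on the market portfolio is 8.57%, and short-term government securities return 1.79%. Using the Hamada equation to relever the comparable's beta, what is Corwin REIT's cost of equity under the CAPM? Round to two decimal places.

14.68%

β_L = β_U × [1 + (1 − t)(D/E)] = 0.825 × [1 + (1 − 0.20) × 1.63]
    = 0.825 × [1 + 0.80 × 1.63] = 0.825 × 2.3040 = 1.9008
MRP = 8.57% − 1.79% = 6.78%
E(R) = R_f + β_L × MRP = 1.79% + 1.9008 × 6.78% = 14.68%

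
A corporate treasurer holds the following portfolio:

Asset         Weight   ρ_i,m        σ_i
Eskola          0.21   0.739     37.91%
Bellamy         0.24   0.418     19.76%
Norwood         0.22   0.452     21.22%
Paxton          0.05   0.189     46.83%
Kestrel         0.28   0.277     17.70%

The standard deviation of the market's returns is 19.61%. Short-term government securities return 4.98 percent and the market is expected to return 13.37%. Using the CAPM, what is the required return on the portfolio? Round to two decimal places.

β_Eskola = 0.739 × 37.91% / 19.61% = 1.4286
β_Bellamy = 0.418 × 19.76% / 19.61% = 0.4212
β_Norwood = 0.452 × 21.22% / 19.61% = 0.4891
β_Paxton = 0.189 × 46.83% / 19.61% = 0.4513
β_Kestrel = 0.277 × 17.70% / 19.61% = 0.2500
β_P = Σ w_i β_i = 0.21×1.4286 + 0.24×0.4212 + 0.22×0.4891 + 0.05×0.4513 + 0.28×0.2500 = 0.6013
MRP = 13.37% − 4.98% = 8.39%
E(R_P) = R_f + β_P × MRP = 4.98% + 0.6013 × 8.39% = 10.02%

10.02%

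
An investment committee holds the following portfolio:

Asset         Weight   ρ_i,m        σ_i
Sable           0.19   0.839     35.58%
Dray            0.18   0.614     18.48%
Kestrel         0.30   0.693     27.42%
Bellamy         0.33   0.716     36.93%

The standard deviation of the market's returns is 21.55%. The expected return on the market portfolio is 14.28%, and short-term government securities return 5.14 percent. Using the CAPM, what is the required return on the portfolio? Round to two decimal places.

14.53%

β_Sable = 0.839 × 35.58% / 21.55% = 1.3852
β_Dray = 0.614 × 18.48% / 21.55% = 0.5265
β_Kestrel = 0.693 × 27.42% / 21.55% = 0.8818
β_Bellamy = 0.716 × 36.93% / 21.55% = 1.2270
β_P = Σ w_i β_i = 0.19×1.3852 + 0.18×0.5265 + 0.30×0.8818 + 0.33×1.2270 = 1.0274
MRP = 14.28% − 5.14% = 9.14%
E(R_P) = R_f + β_P × MRP = 5.14% + 1.0274 × 9.14% = 14.53%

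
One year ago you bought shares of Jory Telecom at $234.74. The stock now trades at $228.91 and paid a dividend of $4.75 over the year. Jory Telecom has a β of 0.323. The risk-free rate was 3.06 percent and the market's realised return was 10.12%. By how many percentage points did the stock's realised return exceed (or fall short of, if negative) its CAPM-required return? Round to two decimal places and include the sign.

Realised HPR = (P1 + D1 − P0) / P0 = (228.91 + 4.75 − 234.74) / 234.74 = -1.08 / 234.74 = -0.4601%
MRP = 10.12% − 3.06% = 7.06%
CAPM required = R_f + β·MRP = 3.06% + 0.323 × 7.06% = 5.34038%
α = realised − required = -0.4601% − 5.34038% = -5.80%

-5.80%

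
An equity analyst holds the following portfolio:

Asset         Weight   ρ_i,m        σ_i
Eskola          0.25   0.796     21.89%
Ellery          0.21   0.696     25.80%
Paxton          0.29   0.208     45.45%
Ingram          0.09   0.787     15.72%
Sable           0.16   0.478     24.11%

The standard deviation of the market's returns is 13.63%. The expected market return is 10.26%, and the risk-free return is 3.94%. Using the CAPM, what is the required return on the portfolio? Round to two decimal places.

β_Eskola = 0.796 × 21.89% / 13.63% = 1.2784
β_Ellery = 0.696 × 25.80% / 13.63% = 1.3174
β_Paxton = 0.208 × 45.45% / 13.63% = 0.6936
β_Ingram = 0.787 × 15.72% / 13.63% = 0.9077
β_Sable = 0.478 × 24.11% / 13.63% = 0.8455
β_P = Σ w_i β_i = 0.25×1.2784 + 0.21×1.3174 + 0.29×0.6936 + 0.09×0.9077 + 0.16×0.8455 = 1.0144
MRP = 10.26% − 3.94% = 6.32%
E(R_P) = R_f + β_P × MRP = 3.94% + 1.0144 × 6.32% = 10.35%

10.35%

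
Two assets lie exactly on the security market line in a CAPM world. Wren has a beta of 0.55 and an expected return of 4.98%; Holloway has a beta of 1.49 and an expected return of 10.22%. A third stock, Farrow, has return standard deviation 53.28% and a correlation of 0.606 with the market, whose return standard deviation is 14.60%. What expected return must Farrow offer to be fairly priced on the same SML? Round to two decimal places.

14.24%

MRP = (10.22% − 4.98%) / (1.49 − 0.55) = 5.5745%
R_f = 4.98% − 0.55 × 5.5745% = 1.9140%
β_Farrow = ρ·σ_i/σ_m = 0.606 × 53.28 / 14.60 = 2.2115
E(R_Farrow) = R_f + β × MRP = 1.9140% + 2.2115 × 5.5745% = 14.24%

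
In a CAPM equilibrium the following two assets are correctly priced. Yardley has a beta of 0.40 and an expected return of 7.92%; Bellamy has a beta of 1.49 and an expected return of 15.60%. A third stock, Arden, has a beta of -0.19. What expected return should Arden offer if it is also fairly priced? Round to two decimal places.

MRP (SML slope) = (15.60% − 7.92%) / (1.49 − 0.40) = 7.68% / 1.09 = 7.0459%
R_f (intercept) = 7.92% − 0.40 × 7.0459% = 5.1016%
E(R_Arden) = R_f + β × MRP = 5.1016% + -0.19 × 7.0459% = 3.76%

3.76%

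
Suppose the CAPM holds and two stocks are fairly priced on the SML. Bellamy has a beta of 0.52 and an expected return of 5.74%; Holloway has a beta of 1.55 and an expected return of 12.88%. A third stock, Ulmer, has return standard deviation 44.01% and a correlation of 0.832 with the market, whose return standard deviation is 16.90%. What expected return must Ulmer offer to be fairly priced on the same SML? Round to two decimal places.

MRP = (12.88% − 5.74%) / (1.55 − 0.52) = 6.9320%
R_f = 5.74% − 0.52 × 6.9320% = 2.1354%
β_Ulmer = ρ·σ_i/σ_m = 0.832 × 44.01 / 16.90 = 2.1666
E(R_Ulmer) = R_f + β × MRP = 2.1354% + 2.1666 × 6.9320% = 17.15%

17.15%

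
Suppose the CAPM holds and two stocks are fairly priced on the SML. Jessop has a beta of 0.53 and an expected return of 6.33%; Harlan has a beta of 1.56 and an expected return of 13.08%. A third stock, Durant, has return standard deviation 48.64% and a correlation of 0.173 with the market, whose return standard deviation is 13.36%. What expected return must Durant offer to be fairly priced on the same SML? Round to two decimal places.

MRP = (13.08% − 6.33%) / (1.56 − 0.53) = 6.5534%
R_f = 6.33% − 0.53 × 6.5534% = 2.8567%
β_Durant = ρ·σ_i/σ_m = 0.173 × 48.64 / 13.36 = 0.6298
E(R_Durant) = R_f + β × MRP = 2.8567% + 0.6298 × 6.5534% = 6.98%

6.98%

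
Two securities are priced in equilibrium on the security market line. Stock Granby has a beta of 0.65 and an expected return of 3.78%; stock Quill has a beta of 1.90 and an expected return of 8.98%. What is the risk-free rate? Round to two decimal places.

1.08%

Both satisfy E(R) = R_f + β·MRP, so the slope of the SML is
MRP = (8.98% − 3.78%) / (1.90 − 0.65) = 5.20% / 1.25 = 4.1600%
R_f = E(R_Granby) − β_Granby·MRP = 3.78% − 0.65 × 4.1600% = 1.0760%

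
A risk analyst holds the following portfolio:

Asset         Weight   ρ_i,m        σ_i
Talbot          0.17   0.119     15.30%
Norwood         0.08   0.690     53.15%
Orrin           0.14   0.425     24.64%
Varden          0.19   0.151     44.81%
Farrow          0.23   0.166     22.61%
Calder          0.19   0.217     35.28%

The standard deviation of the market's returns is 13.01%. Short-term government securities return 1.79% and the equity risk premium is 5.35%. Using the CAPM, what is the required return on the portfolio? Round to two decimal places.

5.21%

β_Talbot = 0.119 × 15.30% / 13.01% = 0.1399
β_Norwood = 0.690 × 53.15% / 13.01% = 2.8189
β_Orrin = 0.425 × 24.64% / 13.01% = 0.8049
β_Varden = 0.151 × 44.81% / 13.01% = 0.5201
β_Farrow = 0.166 × 22.61% / 13.01% = 0.2885
β_Calder = 0.217 × 35.28% / 13.01% = 0.5885
β_P = Σ w_i β_i = 0.17×0.1399 + 0.08×2.8189 + 0.14×0.8049 + 0.19×0.5201 + 0.23×0.2885 + 0.19×0.5885 = 0.6390
E(R_P) = R_f + β_P × MRP = 1.79% + 0.6390 × 5.35% = 5.21%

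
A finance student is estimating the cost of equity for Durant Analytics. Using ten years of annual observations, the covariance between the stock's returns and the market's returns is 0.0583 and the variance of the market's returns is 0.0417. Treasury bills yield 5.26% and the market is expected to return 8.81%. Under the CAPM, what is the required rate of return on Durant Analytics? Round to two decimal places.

β = Cov(R_i, R_m) / Var(R_m) = 0.0583 / 0.0417 = 1.3981
MRP = 8.81% − 5.26% = 3.55%
E(R) = R_f + β × MRP = 5.26% + 1.3981 × 3.55% = 10.22%

10.22%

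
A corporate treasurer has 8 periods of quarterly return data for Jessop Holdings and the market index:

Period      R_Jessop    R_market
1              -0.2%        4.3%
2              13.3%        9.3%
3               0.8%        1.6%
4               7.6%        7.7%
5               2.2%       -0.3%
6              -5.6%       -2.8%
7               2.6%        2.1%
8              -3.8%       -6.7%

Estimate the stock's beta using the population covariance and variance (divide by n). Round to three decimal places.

Mean R_i = (-0.2 + 13.3 + 0.8 + 7.6 + 2.2 − 5.6 + 2.6 − 3.8) / 8 = 2.1125%
Mean R_m = (4.3 + 9.3 + 1.6 + 7.7 − 0.3 − 2.8 + 2.1 − 6.7) / 8 = 1.9000%
Σ(R_i − R̄_i)(R_m − R̄_m) = 196.4600  ⇒  Cov = 196.4600 / 8 = 24.5575
Σ(R_m − R̄_m)² = 195.1800  ⇒  Var(R_m) = 195.1800 / 8 = 24.3975
β = Cov / Var(R_m) = 24.5575 / 24.3975 = 1.0066

1.007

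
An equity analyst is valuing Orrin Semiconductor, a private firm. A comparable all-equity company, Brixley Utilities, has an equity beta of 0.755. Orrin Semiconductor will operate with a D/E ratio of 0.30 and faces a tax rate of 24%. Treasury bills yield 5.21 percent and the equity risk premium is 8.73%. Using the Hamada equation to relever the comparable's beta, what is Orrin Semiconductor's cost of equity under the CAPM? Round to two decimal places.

13.30%

β_L = β_U × [1 + (1 − t)(D/E)] = 0.755 × [1 + (1 − 0.24) × 0.30]
    = 0.755 × [1 + 0.76 × 0.30] = 0.755 × 1.2280 = 0.9271
E(R) = R_f + β_L × MRP = 5.21% + 0.9271 × 8.73% = 13.30%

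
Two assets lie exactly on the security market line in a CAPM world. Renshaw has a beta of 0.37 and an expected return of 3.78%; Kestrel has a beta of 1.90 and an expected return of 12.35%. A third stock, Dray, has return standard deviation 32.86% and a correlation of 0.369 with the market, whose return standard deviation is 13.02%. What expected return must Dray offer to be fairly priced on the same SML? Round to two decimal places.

6.92%

MRP = (12.35% − 3.78%) / (1.90 − 0.37) = 5.6013%
R_f = 3.78% − 0.37 × 5.6013% = 1.7075%
β_Dray = ρ·σ_i/σ_m = 0.369 × 32.86 / 13.02 = 0.9313
E(R_Dray) = R_f + β × MRP = 1.7075% + 0.9313 × 5.6013% = 6.92%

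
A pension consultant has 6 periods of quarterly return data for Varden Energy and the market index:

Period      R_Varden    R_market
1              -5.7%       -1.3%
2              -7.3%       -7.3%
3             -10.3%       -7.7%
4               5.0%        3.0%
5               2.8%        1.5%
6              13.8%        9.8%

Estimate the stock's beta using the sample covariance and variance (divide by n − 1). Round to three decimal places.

Mean R_i = (-5.7 − 7.3 − 10.3 + 5.0 + 2.8 + 13.8) / 6 = -0.2833%
Mean R_m = (-1.3 − 7.3 − 7.7 + 3.0 + 1.5 + 9.8) / 6 = -0.3333%
Σ(R_i − R̄_i)(R_m − R̄_m) = 293.8833  ⇒  Cov = 293.8833 / 5 = 58.7767
Σ(R_m − R̄_m)² = 220.8933  ⇒  Var(R_m) = 220.8933 / 5 = 44.1787
β = Cov / Var(R_m) = 58.7767 / 44.1787 = 1.3304

1.330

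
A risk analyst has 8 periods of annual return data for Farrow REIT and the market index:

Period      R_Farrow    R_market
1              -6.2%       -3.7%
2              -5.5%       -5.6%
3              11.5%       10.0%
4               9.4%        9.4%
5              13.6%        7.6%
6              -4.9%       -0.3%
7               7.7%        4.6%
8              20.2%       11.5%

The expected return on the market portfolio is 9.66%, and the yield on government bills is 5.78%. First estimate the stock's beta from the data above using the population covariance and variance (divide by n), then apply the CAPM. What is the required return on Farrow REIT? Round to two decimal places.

Mean R_i = (-6.2 − 5.5 + 11.5 + 9.4 + 13.6 − 4.9 + 7.7 + 20.2) / 8 = 5.7250%
Mean R_m = (-3.7 − 5.6 + 10.0 + 9.4 + 7.6 − 0.3 + 4.6 + 11.5) / 8 = 4.1875%
Σ(R_i − R̄_i)(R_m − R̄_m) = 437.8625  ⇒  Cov = 437.8625 / 8 = 54.7328
Σ(R_m − R̄_m)² = 304.3888  ⇒  Var(R_m) = 304.3888 / 8 = 38.0486
β = Cov / Var(R_m) = 54.7328 / 38.0486 = 1.4385
MRP = 9.66% − 5.78% = 3.88%
E(R) = R_f + β × MRP = 5.78% + 1.4385 × 3.88% = 11.36%

11.36%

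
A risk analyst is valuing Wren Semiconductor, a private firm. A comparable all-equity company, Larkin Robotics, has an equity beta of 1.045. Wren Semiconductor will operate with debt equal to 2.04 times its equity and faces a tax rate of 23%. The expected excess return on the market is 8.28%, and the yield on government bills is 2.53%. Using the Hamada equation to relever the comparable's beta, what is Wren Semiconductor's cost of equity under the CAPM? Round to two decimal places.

β_L = β_U × [1 + (1 − t)(D/E)] = 1.045 × [1 + (1 − 0.23) × 2.04]
    = 1.045 × [1 + 0.77 × 2.04] = 1.045 × 2.5708 = 2.6865
E(R) = R_f + β_L × MRP = 2.53% + 2.6865 × 8.28% = 24.77%

24.77%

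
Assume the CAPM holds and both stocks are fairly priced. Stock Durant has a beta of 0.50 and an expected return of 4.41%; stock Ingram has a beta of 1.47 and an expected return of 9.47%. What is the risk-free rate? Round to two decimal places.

1.80%

Both satisfy E(R) = R_f + β·MRP, so the slope of the SML is
MRP = (9.47% − 4.41%) / (1.47 − 0.50) = 5.06% / 0.97 = 5.2165%
R_f = E(R_Durant) − β_Durant·MRP = 4.41% − 0.50 × 5.2165% = 1.8018%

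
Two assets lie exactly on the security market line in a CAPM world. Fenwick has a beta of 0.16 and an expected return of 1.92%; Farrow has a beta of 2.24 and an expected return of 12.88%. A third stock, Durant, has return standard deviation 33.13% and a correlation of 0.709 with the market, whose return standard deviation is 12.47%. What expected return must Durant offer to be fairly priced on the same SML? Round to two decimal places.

11.00%

MRP = (12.88% − 1.92%) / (2.24 − 0.16) = 5.2692%
R_f = 1.92% − 0.16 × 5.2692% = 1.0769%
β_Durant = ρ·σ_i/σ_m = 0.709 × 33.13 / 12.47 = 1.8837
E(R_Durant) = R_f + β × MRP = 1.0769% + 1.8837 × 5.2692% = 11.00%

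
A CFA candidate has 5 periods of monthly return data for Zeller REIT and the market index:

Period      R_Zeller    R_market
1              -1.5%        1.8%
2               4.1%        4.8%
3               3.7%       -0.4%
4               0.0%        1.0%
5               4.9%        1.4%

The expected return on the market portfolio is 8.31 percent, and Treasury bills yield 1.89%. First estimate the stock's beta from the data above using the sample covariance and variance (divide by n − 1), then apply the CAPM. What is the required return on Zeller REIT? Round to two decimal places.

3.25%

Mean R_i = (-1.5 + 4.1 + 3.7 + 0.0 + 4.9) / 5 = 2.2400%
Mean R_m = (1.8 + 4.8 − 0.4 + 1.0 + 1.4) / 5 = 1.7200%
Σ(R_i − R̄_i)(R_m − R̄_m) = 3.0960  ⇒  Cov = 3.0960 / 4 = 0.7740
Σ(R_m − R̄_m)² = 14.6080  ⇒  Var(R_m) = 14.6080 / 4 = 3.6520
β = Cov / Var(R_m) = 0.7740 / 3.6520 = 0.2119
MRP = 8.31% − 1.89% = 6.42%
E(R) = R_f + β × MRP = 1.89% + 0.2119 × 6.42% = 3.25%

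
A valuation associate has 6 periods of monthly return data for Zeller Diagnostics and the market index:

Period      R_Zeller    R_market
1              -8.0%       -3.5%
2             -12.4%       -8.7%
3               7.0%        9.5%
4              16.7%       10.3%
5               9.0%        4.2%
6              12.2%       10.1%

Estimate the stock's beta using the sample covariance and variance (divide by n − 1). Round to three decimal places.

Mean R_i = (-8.0 − 12.4 + 7.0 + 16.7 + 9.0 + 12.2) / 6 = 4.0833%
Mean R_m = (-3.5 − 8.7 + 9.5 + 10.3 + 4.2 + 10.1) / 6 = 3.6500%
Σ(R_i − R̄_i)(R_m − R̄_m) = 445.9850  ⇒  Cov = 445.9850 / 5 = 89.1970
Σ(R_m − R̄_m)² = 323.9950  ⇒  Var(R_m) = 323.9950 / 5 = 64.7990
β = Cov / Var(R_m) = 89.1970 / 64.7990 = 1.3765

1.377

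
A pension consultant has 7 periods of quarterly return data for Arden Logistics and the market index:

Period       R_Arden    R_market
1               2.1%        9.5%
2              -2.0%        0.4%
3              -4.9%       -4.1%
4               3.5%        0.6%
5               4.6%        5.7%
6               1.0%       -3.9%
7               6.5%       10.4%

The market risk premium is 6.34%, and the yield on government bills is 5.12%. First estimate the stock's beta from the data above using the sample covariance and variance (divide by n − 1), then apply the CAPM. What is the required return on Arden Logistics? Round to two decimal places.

8.16%

Mean R_i = (2.1 − 2.0 − 4.9 + 3.5 + 4.6 + 1.0 + 6.5) / 7 = 1.5429%
Mean R_m = (9.5 + 0.4 − 4.1 + 0.6 + 5.7 − 3.9 + 10.4) / 7 = 2.6571%
Σ(R_i − R̄_i)(R_m − R̄_m) = 102.5629  ⇒  Cov = 102.5629 / 6 = 17.0938
Σ(R_m − R̄_m)² = 214.0171  ⇒  Var(R_m) = 214.0171 / 6 = 35.6695
β = Cov / Var(R_m) = 17.0938 / 35.6695 = 0.4792
E(R) = R_f + β × MRP = 5.12% + 0.4792 × 6.34% = 8.16%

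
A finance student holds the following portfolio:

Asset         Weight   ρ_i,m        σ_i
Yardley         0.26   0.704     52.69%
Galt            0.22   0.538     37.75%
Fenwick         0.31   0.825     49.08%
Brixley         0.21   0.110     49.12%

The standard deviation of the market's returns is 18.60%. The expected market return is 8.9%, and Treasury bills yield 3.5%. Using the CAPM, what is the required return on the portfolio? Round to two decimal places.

11.57%

β_Yardley = 0.704 × 52.69% / 18.60% = 1.9943
β_Galt = 0.538 × 37.75% / 18.60% = 1.0919
β_Fenwick = 0.825 × 49.08% / 18.60% = 2.1769
β_Brixley = 0.110 × 49.12% / 18.60% = 0.2905
β_P = Σ w_i β_i = 0.26×1.9943 + 0.22×1.0919 + 0.31×2.1769 + 0.21×0.2905 = 1.4946
MRP = 8.9% − 3.5% = 5.40%
E(R_P) = R_f + β_P × MRP = 3.5% + 1.4946 × 5.4% = 11.57%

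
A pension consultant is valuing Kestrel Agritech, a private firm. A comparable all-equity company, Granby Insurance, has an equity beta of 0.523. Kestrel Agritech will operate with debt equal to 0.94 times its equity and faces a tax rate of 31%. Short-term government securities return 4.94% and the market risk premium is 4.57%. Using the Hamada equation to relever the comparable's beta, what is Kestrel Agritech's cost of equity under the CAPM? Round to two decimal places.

β_L = β_U × [1 + (1 − t)(D/E)] = 0.523 × [1 + (1 − 0.31) × 0.94]
    = 0.523 × [1 + 0.69 × 0.94] = 0.523 × 1.6486 = 0.8622
E(R) = R_f + β_L × MRP = 4.94% + 0.8622 × 4.57% = 8.88%

8.88%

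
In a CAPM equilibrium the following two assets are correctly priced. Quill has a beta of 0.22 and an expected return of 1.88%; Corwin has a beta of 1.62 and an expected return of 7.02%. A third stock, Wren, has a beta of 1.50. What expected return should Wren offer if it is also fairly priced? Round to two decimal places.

MRP (SML slope) = (7.02% − 1.88%) / (1.62 − 0.22) = 5.14% / 1.40 = 3.6714%
R_f (intercept) = 1.88% − 0.22 × 3.6714% = 1.0723%
E(R_Wren) = R_f + β × MRP = 1.0723% + 1.50 × 3.6714% = 6.58%

6.58%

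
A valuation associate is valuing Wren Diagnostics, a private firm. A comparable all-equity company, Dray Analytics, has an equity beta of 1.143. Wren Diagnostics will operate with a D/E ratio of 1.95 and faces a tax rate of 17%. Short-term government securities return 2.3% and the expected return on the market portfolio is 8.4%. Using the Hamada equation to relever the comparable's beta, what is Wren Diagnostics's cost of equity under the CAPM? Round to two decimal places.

β_L = β_U × [1 + (1 − t)(D/E)] = 1.143 × [1 + (1 − 0.17) × 1.95]
    = 1.143 × [1 + 0.83 × 1.95] = 1.143 × 2.6185 = 2.9929
MRP = 8.4% − 2.3% = 6.10%
E(R) = R_f + β_L × MRP = 2.3% + 2.9929 × 6.1% = 20.56%

20.56%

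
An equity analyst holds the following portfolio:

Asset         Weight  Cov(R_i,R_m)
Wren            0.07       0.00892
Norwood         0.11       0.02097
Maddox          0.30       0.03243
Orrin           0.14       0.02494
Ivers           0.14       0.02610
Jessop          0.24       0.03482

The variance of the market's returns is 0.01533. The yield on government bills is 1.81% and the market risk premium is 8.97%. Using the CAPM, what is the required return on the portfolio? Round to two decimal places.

β_Wren = 0.00892 / 0.01533 = 0.5819
β_Norwood = 0.02097 / 0.01533 = 1.3679
β_Maddox = 0.03243 / 0.01533 = 2.1155
β_Orrin = 0.02494 / 0.01533 = 1.6269
β_Ivers = 0.02610 / 0.01533 = 1.7025
β_Jessop = 0.03482 / 0.01533 = 2.2714
β_P = Σ w_i β_i = 0.07×0.5819 + 0.11×1.3679 + 0.30×2.1155 + 0.14×1.6269 + 0.14×1.7025 + 0.24×2.2714 = 1.8371
E(R_P) = R_f + β_P × MRP = 1.81% + 1.8371 × 8.97% = 18.29%

18.29%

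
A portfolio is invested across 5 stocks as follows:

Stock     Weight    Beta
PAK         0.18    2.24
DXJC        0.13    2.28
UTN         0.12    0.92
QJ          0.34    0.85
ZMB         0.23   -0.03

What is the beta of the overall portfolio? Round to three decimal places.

1.092

β_P = Σ w_i β_i = 0.18×2.24 + 0.13×2.28 + 0.12×0.92 + 0.34×0.85 + 0.23×-0.03 = 1.0921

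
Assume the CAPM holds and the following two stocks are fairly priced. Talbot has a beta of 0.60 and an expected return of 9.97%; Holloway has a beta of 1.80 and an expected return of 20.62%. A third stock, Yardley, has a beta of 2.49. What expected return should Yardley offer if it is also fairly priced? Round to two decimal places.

26.74%

MRP (SML slope) = (20.62% − 9.97%) / (1.80 − 0.60) = 10.65% / 1.20 = 8.8750%
R_f (intercept) = 9.97% − 0.60 × 8.8750% = 4.6450%
E(R_Yardley) = R_f + β × MRP = 4.6450% + 2.49 × 8.8750% = 26.74%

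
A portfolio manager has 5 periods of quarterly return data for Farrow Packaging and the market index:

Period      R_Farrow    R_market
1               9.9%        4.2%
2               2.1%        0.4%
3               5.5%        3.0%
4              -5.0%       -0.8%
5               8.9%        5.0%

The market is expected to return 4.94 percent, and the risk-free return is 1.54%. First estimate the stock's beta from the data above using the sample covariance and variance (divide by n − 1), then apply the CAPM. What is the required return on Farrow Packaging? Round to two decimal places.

9.41%

Mean R_i = (9.9 + 2.1 + 5.5 − 5.0 + 8.9) / 5 = 4.2800%
Mean R_m = (4.2 + 0.4 + 3.0 − 0.8 + 5.0) / 5 = 2.3600%
Σ(R_i − R̄_i)(R_m − R̄_m) = 56.9160  ⇒  Cov = 56.9160 / 4 = 14.2290
Σ(R_m − R̄_m)² = 24.5920  ⇒  Var(R_m) = 24.5920 / 4 = 6.1480
β = Cov / Var(R_m) = 14.2290 / 6.1480 = 2.3144
MRP = 4.94% − 1.54% = 3.40%
E(R) = R_f + β × MRP = 1.54% + 2.3144 × 3.40% = 9.41%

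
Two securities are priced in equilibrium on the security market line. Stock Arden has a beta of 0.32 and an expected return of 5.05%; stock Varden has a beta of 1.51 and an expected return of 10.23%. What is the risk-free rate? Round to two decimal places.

3.66%

Both satisfy E(R) = R_f + β·MRP, so the slope of the SML is
MRP = (10.23% − 5.05%) / (1.51 − 0.32) = 5.18% / 1.19 = 4.3529%
R_f = E(R_Arden) − β_Arden·MRP = 5.05% − 0.32 × 4.3529% = 3.6571%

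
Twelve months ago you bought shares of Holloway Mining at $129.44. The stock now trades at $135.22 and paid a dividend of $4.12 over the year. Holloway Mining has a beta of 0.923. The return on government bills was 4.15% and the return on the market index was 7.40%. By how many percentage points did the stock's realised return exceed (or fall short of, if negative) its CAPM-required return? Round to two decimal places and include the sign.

+0.50%

Realised HPR = (P1 + D1 − P0) / P0 = (135.22 + 4.12 − 129.44) / 129.44 = 9.90 / 129.44 = 7.6483%
MRP = 7.40% − 4.15% = 3.25%
CAPM required = R_f + β·MRP = 4.15% + 0.923 × 3.25% = 7.14975%
α = realised − required = 7.6483% − 7.14975% = +0.50%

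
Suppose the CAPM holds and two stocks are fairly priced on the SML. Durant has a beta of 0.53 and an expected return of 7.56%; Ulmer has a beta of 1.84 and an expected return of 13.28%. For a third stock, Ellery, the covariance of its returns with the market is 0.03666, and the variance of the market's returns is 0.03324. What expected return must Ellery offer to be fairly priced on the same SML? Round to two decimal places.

MRP = (13.28% − 7.56%) / (1.84 − 0.53) = 4.3664%
R_f = 7.56% − 0.53 × 4.3664% = 5.2458%
β_Ellery = Cov / Var(R_m) = 0.03666 / 0.03324 = 1.1029
E(R_Ellery) = R_f + β × MRP = 5.2458% + 1.1029 × 4.3664% = 10.06%

10.06%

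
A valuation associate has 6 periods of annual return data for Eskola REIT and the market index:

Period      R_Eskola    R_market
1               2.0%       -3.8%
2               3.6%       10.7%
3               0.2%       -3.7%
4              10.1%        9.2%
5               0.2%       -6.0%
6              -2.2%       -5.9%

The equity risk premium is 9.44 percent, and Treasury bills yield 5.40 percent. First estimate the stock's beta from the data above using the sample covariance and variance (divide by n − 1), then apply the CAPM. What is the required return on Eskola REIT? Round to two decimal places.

Mean R_i = (2.0 + 3.6 + 0.2 + 10.1 + 0.2 − 2.2) / 6 = 2.3167%
Mean R_m = (-3.8 + 10.7 − 3.7 + 9.2 − 6.0 − 5.9) / 6 = 0.0833%
Σ(R_i − R̄_i)(R_m − R̄_m) = 133.7217  ⇒  Cov = 133.7217 / 5 = 26.7443
Σ(R_m − R̄_m)² = 298.0283  ⇒  Var(R_m) = 298.0283 / 5 = 59.6057
β = Cov / Var(R_m) = 26.7443 / 59.6057 = 0.4487
E(R) = R_f + β × MRP = 5.40% + 0.4487 × 9.44% = 9.64%

9.64%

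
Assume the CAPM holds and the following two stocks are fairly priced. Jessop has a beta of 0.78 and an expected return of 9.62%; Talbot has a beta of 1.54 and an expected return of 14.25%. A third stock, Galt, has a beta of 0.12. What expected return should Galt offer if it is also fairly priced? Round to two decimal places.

5.60%

MRP (SML slope) = (14.25% − 9.62%) / (1.54 − 0.78) = 4.63% / 0.76 = 6.0921%
R_f (intercept) = 9.62% − 0.78 × 6.0921% = 4.8682%
E(R_Galt) = R_f + β × MRP = 4.8682% + 0.12 × 6.0921% = 5.60%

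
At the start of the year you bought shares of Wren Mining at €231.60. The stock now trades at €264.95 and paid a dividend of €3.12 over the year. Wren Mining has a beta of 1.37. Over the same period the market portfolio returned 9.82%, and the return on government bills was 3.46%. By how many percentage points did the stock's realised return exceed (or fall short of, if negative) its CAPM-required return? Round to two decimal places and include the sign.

+3.57%

Realised HPR = (P1 + D1 − P0) / P0 = (264.95 + 3.12 − 231.60) / 231.60 = 36.47 / 231.60 = 15.7470%
MRP = 9.82% − 3.46% = 6.36%
CAPM required = R_f + β·MRP = 3.46% + 1.37 × 6.36% = 12.1732%
α = realised − required = 15.7470% − 12.1732% = +3.57%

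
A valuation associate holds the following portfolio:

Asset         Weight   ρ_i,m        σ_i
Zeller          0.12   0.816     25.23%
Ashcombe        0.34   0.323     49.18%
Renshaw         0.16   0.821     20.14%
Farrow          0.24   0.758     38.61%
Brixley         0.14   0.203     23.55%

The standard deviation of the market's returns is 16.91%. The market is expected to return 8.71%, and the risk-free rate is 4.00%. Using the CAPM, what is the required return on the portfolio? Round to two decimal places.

9.07%

β_Zeller = 0.816 × 25.23% / 16.91% = 1.2175
β_Ashcombe = 0.323 × 49.18% / 16.91% = 0.9394
β_Renshaw = 0.821 × 20.14% / 16.91% = 0.9778
β_Farrow = 0.758 × 38.61% / 16.91% = 1.7307
β_Brixley = 0.203 × 23.55% / 16.91% = 0.2827
β_P = Σ w_i β_i = 0.12×1.2175 + 0.34×0.9394 + 0.16×0.9778 + 0.24×1.7307 + 0.14×0.2827 = 1.0769
MRP = 8.71% − 4.00% = 4.71%
E(R_P) = R_f + β_P × MRP = 4.00% + 1.0769 × 4.71% = 9.07%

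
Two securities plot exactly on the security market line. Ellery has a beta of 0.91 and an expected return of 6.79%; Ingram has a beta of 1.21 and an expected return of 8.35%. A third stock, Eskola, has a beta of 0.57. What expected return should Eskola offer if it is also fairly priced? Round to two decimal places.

5.02%

MRP (SML slope) = (8.35% − 6.79%) / (1.21 − 0.91) = 1.56% / 0.30 = 5.2000%
R_f (intercept) = 6.79% − 0.91 × 5.2000% = 2.0580%
E(R_Eskola) = R_f + β × MRP = 2.0580% + 0.57 × 5.2000% = 5.02%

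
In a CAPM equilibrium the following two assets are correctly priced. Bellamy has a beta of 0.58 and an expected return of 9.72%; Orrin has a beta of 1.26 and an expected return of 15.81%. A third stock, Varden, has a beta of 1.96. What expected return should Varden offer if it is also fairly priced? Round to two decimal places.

22.08%

MRP (SML slope) = (15.81% − 9.72%) / (1.26 − 0.58) = 6.09% / 0.68 = 8.9559%
R_f (intercept) = 9.72% − 0.58 × 8.9559% = 4.5256%
E(R_Varden) = R_f + β × MRP = 4.5256% + 1.96 × 8.9559% = 22.08%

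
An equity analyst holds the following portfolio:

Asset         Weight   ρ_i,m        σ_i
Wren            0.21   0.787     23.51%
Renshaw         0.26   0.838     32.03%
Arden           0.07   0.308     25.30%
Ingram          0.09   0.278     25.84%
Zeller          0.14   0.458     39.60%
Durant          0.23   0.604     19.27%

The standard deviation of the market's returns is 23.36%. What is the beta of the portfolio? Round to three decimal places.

β_Wren = 0.787 × 23.51% / 23.36% = 0.7921
β_Renshaw = 0.838 × 32.03% / 23.36% = 1.1490
β_Arden = 0.308 × 25.30% / 23.36% = 0.3336
β_Ingram = 0.278 × 25.84% / 23.36% = 0.3075
β_Zeller = 0.458 × 39.60% / 23.36% = 0.7764
β_Durant = 0.604 × 19.27% / 23.36% = 0.4982
β_P = Σ w_i β_i = 0.21×0.7921 + 0.26×1.1490 + 0.07×0.3336 + 0.09×0.3075 + 0.14×0.7764 + 0.23×0.4982 = 0.7394

0.739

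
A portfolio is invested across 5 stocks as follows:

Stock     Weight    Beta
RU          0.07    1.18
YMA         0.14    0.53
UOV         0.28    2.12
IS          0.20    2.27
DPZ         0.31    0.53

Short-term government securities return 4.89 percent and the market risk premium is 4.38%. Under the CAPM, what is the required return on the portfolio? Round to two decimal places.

β_P = Σ w_i β_i = 0.07×1.18 + 0.14×0.53 + 0.28×2.12 + 0.20×2.27 + 0.31×0.53 = 1.3687
E(R_P) = R_f + β_P × MRP = 4.89% + 1.3687 × 4.38% = 10.88%

10.88%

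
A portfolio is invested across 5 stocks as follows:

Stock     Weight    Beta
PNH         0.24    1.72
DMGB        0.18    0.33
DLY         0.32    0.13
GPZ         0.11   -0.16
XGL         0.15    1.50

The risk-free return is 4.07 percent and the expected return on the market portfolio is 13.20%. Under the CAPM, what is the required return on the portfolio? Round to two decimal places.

β_P = Σ w_i β_i = 0.24×1.72 + 0.18×0.33 + 0.32×0.13 + 0.11×-0.16 + 0.15×1.50 = 0.7212
MRP = 13.20% − 4.07% = 9.13%
E(R_P) = R_f + β_P × MRP = 4.07% + 0.7212 × 9.13% = 10.65%

10.65%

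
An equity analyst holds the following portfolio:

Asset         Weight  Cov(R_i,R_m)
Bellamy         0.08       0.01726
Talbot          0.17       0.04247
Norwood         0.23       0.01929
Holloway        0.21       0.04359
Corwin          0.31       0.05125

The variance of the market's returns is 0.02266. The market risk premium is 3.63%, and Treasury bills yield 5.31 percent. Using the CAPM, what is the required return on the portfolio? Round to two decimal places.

11.41%

β_Bellamy = 0.01726 / 0.02266 = 0.7617
β_Talbot = 0.04247 / 0.02266 = 1.8742
β_Norwood = 0.01929 / 0.02266 = 0.8513
β_Holloway = 0.04359 / 0.02266 = 1.9237
β_Corwin = 0.05125 / 0.02266 = 2.2617
β_P = Σ w_i β_i = 0.08×0.7617 + 0.17×1.8742 + 0.23×0.8513 + 0.21×1.9237 + 0.31×2.2617 = 1.6805
E(R_P) = R_f + β_P × MRP = 5.31% + 1.6805 × 3.63% = 11.41%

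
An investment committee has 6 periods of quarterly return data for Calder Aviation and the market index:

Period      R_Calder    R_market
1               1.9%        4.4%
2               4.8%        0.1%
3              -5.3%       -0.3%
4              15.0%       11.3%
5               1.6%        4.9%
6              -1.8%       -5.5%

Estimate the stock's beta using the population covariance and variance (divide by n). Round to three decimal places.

0.958

Mean R_i = (1.9 + 4.8 − 5.3 + 15.0 + 1.6 − 1.8) / 6 = 2.7000%
Mean R_m = (4.4 + 0.1 − 0.3 + 11.3 + 4.9 − 5.5) / 6 = 2.4833%
Σ(R_i − R̄_i)(R_m − R̄_m) = 157.4400  ⇒  Cov = 157.4400 / 6 = 26.2400
Σ(R_m − R̄_m)² = 164.4083  ⇒  Var(R_m) = 164.4083 / 6 = 27.4014
β = Cov / Var(R_m) = 26.2400 / 27.4014 = 0.9576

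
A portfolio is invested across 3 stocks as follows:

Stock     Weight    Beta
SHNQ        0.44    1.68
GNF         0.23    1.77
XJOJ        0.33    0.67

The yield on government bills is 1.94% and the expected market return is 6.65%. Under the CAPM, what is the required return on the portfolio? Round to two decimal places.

β_P = Σ w_i β_i = 0.44×1.68 + 0.23×1.77 + 0.33×0.67 = 1.3674
MRP = 6.65% − 1.94% = 4.71%
E(R_P) = R_f + β_P × MRP = 1.94% + 1.3674 × 4.71% = 8.38%

8.38%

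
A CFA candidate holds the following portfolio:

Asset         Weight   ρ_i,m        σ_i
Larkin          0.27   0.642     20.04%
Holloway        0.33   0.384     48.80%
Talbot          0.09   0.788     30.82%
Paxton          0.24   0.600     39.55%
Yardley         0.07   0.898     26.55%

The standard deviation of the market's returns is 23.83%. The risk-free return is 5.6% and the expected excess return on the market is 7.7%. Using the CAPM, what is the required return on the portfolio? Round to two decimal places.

β_Larkin = 0.642 × 20.04% / 23.83% = 0.5399
β_Holloway = 0.384 × 48.80% / 23.83% = 0.7864
β_Talbot = 0.788 × 30.82% / 23.83% = 1.0191
β_Paxton = 0.600 × 39.55% / 23.83% = 0.9958
β_Yardley = 0.898 × 26.55% / 23.83% = 1.0005
β_P = Σ w_i β_i = 0.27×0.5399 + 0.33×0.7864 + 0.09×1.0191 + 0.24×0.9958 + 0.07×1.0005 = 0.8060
E(R_P) = R_f + β_P × MRP = 5.6% + 0.8060 × 7.7% = 11.81%

11.81%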